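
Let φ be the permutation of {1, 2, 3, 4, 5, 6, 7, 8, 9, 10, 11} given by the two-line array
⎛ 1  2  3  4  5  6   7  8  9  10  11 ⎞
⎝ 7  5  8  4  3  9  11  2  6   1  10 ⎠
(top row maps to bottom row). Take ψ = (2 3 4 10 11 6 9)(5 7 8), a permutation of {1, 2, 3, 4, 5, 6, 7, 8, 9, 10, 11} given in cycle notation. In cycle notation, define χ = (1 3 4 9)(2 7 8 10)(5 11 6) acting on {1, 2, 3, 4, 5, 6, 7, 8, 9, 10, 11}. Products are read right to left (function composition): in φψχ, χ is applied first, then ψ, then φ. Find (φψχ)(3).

1

(φψχ)(3) = φ(ψ(χ(3))). χ(3) = 4, then ψ(4) = 10, then φ(10) = 1, so the result is 1.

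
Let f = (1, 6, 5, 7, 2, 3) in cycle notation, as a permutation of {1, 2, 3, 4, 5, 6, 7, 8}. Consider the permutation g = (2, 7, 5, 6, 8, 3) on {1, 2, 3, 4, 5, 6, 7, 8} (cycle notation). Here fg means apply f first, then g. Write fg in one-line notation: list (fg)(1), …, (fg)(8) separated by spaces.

(fg)(x) = g(f(x)). Computing each image: g(f(1)) = g(6) = 8, g(f(2)) = g(3) = 2, g(f(3)) = g(1) = 1, g(f(4)) = g(4) = 4, g(f(5)) = g(7) = 5, g(f(6)) = g(5) = 6, g(f(7)) = g(2) = 7, g(f(8)) = g(8) = 3.
Hence fg = [8 2 1 4 5 6 7 3].

8 2 1 4 5 6 7 3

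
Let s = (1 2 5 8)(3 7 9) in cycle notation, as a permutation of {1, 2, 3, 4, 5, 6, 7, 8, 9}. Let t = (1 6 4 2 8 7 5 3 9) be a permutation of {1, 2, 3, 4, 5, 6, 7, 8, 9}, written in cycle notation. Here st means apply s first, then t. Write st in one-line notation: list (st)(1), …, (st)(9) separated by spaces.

For each element, apply s then t: 1 → 2 → 8; 2 → 5 → 3; 3 → 7 → 5; 4 → 4 → 2; 5 → 8 → 7; 6 → 6 → 4; 7 → 9 → 1; 8 → 1 → 6; 9 → 3 → 9.
Collecting the images, st = [8 3 5 2 7 4 1 6 9].

8 3 5 2 7 4 1 6 9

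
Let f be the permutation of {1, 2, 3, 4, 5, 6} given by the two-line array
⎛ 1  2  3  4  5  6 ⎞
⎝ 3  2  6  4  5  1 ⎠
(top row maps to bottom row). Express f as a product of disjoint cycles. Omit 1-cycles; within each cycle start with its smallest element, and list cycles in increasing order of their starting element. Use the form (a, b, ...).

Start at 1 and follow images: 1 → 3 → 6 → 1, giving the cycle (1, 3, 6).
Continuing from each remaining unvisited element yields (1, 3, 6).

(1, 3, 6)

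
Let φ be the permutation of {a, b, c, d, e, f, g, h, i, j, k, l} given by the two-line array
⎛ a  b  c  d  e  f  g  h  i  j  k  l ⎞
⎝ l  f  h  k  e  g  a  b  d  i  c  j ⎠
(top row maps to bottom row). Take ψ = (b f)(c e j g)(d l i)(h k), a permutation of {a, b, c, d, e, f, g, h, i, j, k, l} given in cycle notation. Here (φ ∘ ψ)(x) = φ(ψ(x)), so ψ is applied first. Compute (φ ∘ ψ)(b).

ψ(b) = f, then φ(f) = g; composing gives (φ ∘ ψ)(b) = g.

g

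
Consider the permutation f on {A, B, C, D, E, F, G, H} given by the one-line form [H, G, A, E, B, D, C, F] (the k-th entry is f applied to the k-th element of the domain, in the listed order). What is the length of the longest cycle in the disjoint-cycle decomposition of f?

8

Decomposing into disjoint cycles gives (A H F D E B G C); the longest has length 8.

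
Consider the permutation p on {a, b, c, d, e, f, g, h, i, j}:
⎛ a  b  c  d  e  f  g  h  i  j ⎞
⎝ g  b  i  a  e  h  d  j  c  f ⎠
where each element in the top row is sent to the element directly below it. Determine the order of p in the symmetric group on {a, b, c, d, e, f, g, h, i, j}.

Decomposing into disjoint cycles gives cycle lengths 3, 3, 2, 1, 1.
The order of p is the least common multiple of its cycle lengths: lcm(3, 3, 2) = 6.

6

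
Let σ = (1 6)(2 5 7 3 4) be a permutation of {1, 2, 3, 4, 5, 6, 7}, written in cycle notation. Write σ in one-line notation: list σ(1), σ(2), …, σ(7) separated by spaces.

Each element maps to the next entry in its cycle (wrapping to the front): 1↦6, 2↦5, 3↦4, 4↦2, 5↦7, 6↦1, 7↦3.
So the one-line form is 6 5 4 2 7 1 3.

6 5 4 2 7 1 3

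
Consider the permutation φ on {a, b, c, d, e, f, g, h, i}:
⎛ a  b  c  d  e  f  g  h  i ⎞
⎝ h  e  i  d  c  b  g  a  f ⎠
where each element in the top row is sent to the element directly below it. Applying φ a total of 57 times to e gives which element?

Tracing e → c → … returns to e after 5 steps, so e lies in a 5-cycle (b e c i f).
Since the cycle has length 5, φ^57 acts on it the same as φ^2 (57 mod 5 = 2).
Stepping 2 places around the cycle: e → c → i.

i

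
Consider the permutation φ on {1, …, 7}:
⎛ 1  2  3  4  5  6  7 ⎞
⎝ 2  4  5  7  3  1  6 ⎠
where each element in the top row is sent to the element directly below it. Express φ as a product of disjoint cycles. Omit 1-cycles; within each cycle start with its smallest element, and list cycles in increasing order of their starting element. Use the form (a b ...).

(1 2 4 7 6)(3 5)

From 1: 1 → 2 → 4 → 7 → 6 → 1, closing the cycle (1 2 4 7 6).
Repeating from the next unused element and collecting all non-trivial cycles gives (1 2 4 7 6)(3 5).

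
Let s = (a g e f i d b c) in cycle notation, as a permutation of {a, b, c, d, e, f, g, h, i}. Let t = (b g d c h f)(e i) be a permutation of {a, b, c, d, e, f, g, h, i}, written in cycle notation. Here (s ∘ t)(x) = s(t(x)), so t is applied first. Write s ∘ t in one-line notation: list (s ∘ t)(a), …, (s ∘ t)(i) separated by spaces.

g e h a d c b i f

(s ∘ t)(x) = s(t(x)). Computing each image: s(t(a)) = s(a) = g, s(t(b)) = s(g) = e, s(t(c)) = s(h) = h, s(t(d)) = s(c) = a, s(t(e)) = s(i) = d, s(t(f)) = s(b) = c, s(t(g)) = s(d) = b, s(t(h)) = s(f) = i, s(t(i)) = s(e) = f.
Hence s ∘ t = [g e h a d c b i f].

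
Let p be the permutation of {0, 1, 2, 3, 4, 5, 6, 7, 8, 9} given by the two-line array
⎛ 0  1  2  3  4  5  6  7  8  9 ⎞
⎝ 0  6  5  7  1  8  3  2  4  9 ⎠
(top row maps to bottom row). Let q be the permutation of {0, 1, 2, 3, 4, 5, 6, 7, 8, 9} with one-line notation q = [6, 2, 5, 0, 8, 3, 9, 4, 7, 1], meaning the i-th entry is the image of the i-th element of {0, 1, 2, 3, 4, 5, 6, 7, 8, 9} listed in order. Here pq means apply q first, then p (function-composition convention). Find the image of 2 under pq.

8

(pq)(2) = p(q(2)). q(2) = 5, then p(5) = 8. So (pq)(2) = 8.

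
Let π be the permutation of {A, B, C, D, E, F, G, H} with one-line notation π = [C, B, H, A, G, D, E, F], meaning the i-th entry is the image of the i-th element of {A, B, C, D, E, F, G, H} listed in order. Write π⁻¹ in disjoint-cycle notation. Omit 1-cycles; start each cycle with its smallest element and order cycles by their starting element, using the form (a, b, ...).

First write π in disjoint cycles: (A, C, H, F, D)(E, G).
Reversing each cycle (and rotating so the smallest element leads) gives π⁻¹ = (A, D, F, H, C)(E, G).

(A, D, F, H, C)(E, G)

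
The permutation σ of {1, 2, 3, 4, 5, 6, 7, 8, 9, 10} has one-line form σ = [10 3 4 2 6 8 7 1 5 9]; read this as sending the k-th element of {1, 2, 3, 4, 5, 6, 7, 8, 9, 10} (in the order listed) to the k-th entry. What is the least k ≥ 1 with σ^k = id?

Decomposing into disjoint cycles gives cycle lengths 6, 3, 1.
The order of σ is the least common multiple of its cycle lengths: lcm(6, 3) = 6.

6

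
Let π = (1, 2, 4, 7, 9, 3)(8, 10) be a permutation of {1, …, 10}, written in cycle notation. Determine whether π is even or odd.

The cycle lengths are 6, 2, 1, 1.
A cycle is odd iff its length is even; π has 2 even-length cycles, so sgn(π) = (−1)^2 and π is even.

even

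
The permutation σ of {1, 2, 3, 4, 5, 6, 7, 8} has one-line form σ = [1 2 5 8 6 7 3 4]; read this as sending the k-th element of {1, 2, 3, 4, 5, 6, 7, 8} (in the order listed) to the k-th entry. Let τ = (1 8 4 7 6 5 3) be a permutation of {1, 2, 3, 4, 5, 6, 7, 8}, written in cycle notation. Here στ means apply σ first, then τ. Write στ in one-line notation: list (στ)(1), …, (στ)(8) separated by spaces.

8 2 3 4 5 6 1 7

(στ)(x) = τ(σ(x)). Computing each image: τ(σ(1)) = τ(1) = 8, τ(σ(2)) = τ(2) = 2, τ(σ(3)) = τ(5) = 3, τ(σ(4)) = τ(8) = 4, τ(σ(5)) = τ(6) = 5, τ(σ(6)) = τ(7) = 6, τ(σ(7)) = τ(3) = 1, τ(σ(8)) = τ(4) = 7.
Hence στ = [8 2 3 4 5 6 1 7].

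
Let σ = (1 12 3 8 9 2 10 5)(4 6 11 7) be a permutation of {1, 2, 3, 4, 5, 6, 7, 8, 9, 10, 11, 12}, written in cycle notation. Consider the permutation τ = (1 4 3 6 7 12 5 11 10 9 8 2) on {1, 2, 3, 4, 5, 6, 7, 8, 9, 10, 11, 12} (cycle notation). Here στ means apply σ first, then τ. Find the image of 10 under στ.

11

σ(10) = 5, then τ(5) = 11; composing gives (στ)(10) = 11.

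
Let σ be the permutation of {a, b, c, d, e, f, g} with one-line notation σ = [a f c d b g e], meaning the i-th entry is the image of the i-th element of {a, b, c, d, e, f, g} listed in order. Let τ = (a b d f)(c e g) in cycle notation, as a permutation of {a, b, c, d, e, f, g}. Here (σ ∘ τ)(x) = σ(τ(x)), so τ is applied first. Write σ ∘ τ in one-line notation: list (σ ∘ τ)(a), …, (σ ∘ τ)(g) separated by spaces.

f d b g e a c

Chase each element through τ then σ: a → b → f; b → d → d; c → e → b; d → f → g; e → g → e; f → a → a; g → c → c.
So σ ∘ τ in one-line form is f d b g e a c.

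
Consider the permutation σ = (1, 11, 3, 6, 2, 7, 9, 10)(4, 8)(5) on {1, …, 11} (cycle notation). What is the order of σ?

The disjoint cycles have lengths 8, 2, 1.
The order is lcm(8, 2) = 8.

8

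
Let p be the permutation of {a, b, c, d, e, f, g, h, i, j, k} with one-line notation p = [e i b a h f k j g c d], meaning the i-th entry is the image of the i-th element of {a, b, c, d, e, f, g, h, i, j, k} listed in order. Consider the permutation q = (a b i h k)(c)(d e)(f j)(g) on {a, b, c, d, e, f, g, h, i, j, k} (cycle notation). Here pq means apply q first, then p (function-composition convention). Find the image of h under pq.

q(h) = k, then p(k) = d; composing gives (pq)(h) = d.

d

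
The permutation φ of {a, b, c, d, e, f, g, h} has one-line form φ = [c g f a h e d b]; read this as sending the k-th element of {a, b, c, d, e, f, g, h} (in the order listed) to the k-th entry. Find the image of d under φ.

d is element number 4 of the domain, and entry number 4 of the one-line form is a, so φ(d) = a.

a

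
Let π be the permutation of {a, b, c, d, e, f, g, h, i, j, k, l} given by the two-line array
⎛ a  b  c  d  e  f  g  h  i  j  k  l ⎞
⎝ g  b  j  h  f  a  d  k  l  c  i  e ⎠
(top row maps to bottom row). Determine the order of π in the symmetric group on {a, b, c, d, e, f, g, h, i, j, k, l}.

The disjoint-cycle form of π has cycle lengths 9, 2, 1.
The order is lcm(9, 2) = 18.

18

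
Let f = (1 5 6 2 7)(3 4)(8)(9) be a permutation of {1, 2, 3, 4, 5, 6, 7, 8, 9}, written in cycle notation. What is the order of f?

10

The cycle type of f is (5, 2, 1, 1).
The order is lcm(5, 2) = 10.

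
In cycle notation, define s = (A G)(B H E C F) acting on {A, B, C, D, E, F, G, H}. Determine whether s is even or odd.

odd

The cycle lengths are 5, 2, 1.
A cycle of length ℓ contributes ℓ−1 transpositions, so s is a product of 4 + 1 = 5 transpositions — odd.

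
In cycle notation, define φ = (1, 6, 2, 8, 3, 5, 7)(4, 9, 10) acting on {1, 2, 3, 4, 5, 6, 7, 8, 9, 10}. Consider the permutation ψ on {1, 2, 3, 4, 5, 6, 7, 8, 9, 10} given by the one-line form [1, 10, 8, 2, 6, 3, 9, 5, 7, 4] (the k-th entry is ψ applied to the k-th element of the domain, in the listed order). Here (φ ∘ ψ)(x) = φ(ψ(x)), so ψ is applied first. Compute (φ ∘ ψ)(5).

First apply ψ: ψ(5) = 6, then φ(6) = 2. Thus (φ ∘ ψ)(5) = 2.

2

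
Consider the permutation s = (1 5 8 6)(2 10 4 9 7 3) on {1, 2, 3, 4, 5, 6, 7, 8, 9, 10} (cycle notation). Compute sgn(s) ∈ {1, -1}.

1

The cycle lengths are 6, 4.
A cycle of length ℓ contributes ℓ−1 transpositions, so s is a product of 5 + 3 = 8 transpositions — even.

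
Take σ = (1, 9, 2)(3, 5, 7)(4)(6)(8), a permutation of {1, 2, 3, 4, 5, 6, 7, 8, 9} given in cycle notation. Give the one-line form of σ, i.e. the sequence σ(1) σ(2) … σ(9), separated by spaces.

Reading each image from the cycles: 1↦9, 2↦1, 3↦5, 4↦4, 5↦7, 6↦6, 7↦3, 8↦8, 9↦2.
Listing these in domain order gives 9 1 5 4 7 6 3 8 2.

9 1 5 4 7 6 3 8 2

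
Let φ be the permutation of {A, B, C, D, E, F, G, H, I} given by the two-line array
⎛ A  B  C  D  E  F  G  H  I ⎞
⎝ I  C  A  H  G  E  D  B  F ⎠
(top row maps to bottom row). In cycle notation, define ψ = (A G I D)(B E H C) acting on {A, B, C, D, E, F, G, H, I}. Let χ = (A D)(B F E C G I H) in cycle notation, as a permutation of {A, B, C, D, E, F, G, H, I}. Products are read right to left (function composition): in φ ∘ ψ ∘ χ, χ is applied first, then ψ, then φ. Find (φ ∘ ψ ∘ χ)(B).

E

(φ ∘ ψ ∘ χ)(B) = φ(ψ(χ(B))). χ(B) = F, then ψ(F) = F, then φ(F) = E, so the result is E.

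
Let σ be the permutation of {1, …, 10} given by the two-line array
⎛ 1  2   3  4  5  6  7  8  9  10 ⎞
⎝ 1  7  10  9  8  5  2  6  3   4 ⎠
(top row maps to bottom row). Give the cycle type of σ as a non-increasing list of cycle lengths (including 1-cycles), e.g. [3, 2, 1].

[4, 3, 2, 1]

The disjoint cycles are (1)(2, 7)(3, 10, 4, 9)(5, 8, 6), with lengths 4, 3, 2, 1 in non-increasing order.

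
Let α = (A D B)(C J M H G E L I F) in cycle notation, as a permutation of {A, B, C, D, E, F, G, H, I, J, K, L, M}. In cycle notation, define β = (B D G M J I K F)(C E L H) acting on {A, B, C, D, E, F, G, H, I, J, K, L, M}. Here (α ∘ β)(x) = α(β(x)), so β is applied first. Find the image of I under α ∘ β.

(α ∘ β)(I) = α(β(I)). β(I) = K, then α(K) = K. So (α ∘ β)(I) = K.

K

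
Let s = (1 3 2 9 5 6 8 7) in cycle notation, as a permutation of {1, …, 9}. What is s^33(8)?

8 lies in the 8-cycle (1 3 2 9 5 6 8 7).
Powers repeat with period 8 on this cycle, and 33 mod 8 = 1, so s^33(8) = s^1(8).
Advancing 1 step from 8: 8 → 7.

7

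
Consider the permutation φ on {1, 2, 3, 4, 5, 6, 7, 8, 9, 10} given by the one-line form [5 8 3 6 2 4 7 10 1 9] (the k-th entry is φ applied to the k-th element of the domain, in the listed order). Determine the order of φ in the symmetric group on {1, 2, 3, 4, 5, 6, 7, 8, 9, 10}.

Decomposing into disjoint cycles gives cycle lengths 6, 2, 1, 1.
The order of φ is the least common multiple of its cycle lengths: lcm(6, 2) = 6.

6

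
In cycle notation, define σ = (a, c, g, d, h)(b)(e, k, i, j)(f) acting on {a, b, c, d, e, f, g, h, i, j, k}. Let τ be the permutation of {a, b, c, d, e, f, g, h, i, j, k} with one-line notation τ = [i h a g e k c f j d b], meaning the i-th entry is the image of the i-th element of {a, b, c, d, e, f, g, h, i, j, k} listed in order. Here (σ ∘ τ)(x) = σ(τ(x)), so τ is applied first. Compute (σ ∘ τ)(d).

d

τ(d) = g, then σ(g) = d; composing gives (σ ∘ τ)(d) = d.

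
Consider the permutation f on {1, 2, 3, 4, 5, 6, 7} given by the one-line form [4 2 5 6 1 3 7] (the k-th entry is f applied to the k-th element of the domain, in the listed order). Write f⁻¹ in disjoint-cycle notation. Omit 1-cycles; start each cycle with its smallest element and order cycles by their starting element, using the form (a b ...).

First write f in disjoint cycles: (1 4 6 3 5).
Reversing each cycle (and rotating so the smallest element leads) gives f⁻¹ = (1 5 3 6 4).

(1 5 3 6 4)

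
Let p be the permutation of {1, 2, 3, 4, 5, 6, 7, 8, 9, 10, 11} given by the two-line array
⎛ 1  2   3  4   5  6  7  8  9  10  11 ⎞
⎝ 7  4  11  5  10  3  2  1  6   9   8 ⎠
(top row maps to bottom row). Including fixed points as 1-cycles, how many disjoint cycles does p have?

1

The cycle decomposition is (1 7 2 4 5 10 9 6 3 11 8), which has 1 cycle (counting 1-cycles).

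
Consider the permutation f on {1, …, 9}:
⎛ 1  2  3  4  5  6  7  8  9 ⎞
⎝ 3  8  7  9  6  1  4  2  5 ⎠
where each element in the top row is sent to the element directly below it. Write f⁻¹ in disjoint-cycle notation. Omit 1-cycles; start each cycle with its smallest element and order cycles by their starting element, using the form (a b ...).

(1 6 5 9 4 7 3)(2 8)

First write f in disjoint cycles: (1 3 7 4 9 5 6)(2 8).
Reversing each cycle (and rotating so the smallest element leads) gives f⁻¹ = (1 6 5 9 4 7 3)(2 8).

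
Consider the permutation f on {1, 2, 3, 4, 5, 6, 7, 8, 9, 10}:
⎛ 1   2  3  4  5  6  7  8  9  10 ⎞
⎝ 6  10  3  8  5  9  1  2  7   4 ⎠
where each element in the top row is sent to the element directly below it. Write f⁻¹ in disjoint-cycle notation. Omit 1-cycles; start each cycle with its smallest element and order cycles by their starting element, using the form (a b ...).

(1 7 9 6)(2 8 4 10)

First write f in disjoint cycles: (1 6 9 7)(2 10 4 8).
The inverse reverses every cycle; in canonical form, f⁻¹ = (1 7 9 6)(2 8 4 10).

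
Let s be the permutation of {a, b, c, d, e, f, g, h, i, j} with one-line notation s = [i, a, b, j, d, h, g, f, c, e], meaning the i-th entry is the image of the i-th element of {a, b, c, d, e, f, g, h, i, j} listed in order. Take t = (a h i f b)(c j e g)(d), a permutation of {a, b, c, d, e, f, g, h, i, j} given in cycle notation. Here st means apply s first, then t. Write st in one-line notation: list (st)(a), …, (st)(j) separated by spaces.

(st)(x) = t(s(x)). Computing each image: t(s(a)) = t(i) = f, t(s(b)) = t(a) = h, t(s(c)) = t(b) = a, t(s(d)) = t(j) = e, t(s(e)) = t(d) = d, t(s(f)) = t(h) = i, t(s(g)) = t(g) = c, t(s(h)) = t(f) = b, t(s(i)) = t(c) = j, t(s(j)) = t(e) = g.
Hence st = [f h a e d i c b j g].

f h a e d i c b j g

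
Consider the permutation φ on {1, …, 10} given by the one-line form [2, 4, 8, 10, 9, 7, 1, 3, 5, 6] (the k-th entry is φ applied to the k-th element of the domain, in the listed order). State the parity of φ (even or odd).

odd

In disjoint-cycle form the cycle lengths are 6, 2, 2.
A cycle of length ℓ contributes ℓ−1 transpositions, so φ is a product of 5 + 1 + 1 = 7 transpositions — odd.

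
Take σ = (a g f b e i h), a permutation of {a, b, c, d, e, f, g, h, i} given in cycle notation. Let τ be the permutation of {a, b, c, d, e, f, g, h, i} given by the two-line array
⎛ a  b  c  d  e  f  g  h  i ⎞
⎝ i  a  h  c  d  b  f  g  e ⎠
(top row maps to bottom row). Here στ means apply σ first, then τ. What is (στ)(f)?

a

First apply σ: σ(f) = b, then τ(b) = a. Thus (στ)(f) = a.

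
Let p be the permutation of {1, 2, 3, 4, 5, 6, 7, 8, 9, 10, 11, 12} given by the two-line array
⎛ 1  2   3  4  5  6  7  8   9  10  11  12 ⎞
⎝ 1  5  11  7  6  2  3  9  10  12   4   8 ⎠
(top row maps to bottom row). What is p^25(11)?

Tracing 11 → 4 → … returns to 11 after 4 steps, so 11 lies in a 4-cycle (3 11 4 7).
Since the cycle has length 4, p^25 acts on it the same as p^1 (25 mod 4 = 1).
Advancing 1 step from 11: 11 → 4.

4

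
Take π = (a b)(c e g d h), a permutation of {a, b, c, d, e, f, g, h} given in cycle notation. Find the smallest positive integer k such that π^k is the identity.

The disjoint cycles have lengths 5, 2, 1.
Since disjoint cycles commute, ord(π) = lcm(5, 2) = 10.

10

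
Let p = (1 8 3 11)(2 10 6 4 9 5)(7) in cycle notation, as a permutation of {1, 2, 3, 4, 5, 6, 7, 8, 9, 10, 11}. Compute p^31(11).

3

11 lies in the 4-cycle (1 8 3 11).
Since the cycle has length 4, p^31 acts on it the same as p^3 (31 mod 4 = 3).
Advancing 3 steps from 11: 11 → 1 → 8 → 3.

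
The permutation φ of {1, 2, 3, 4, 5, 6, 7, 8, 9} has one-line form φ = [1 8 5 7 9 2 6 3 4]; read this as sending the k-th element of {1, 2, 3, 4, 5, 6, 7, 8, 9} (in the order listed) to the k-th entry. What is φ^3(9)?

Tracing 9 → 4 → … returns to 9 after 8 steps, so 9 lies in an 8-cycle (2 8 3 5 9 4 7 6).
Stepping 3 places around the cycle: 9 → 4 → 7 → 6.

6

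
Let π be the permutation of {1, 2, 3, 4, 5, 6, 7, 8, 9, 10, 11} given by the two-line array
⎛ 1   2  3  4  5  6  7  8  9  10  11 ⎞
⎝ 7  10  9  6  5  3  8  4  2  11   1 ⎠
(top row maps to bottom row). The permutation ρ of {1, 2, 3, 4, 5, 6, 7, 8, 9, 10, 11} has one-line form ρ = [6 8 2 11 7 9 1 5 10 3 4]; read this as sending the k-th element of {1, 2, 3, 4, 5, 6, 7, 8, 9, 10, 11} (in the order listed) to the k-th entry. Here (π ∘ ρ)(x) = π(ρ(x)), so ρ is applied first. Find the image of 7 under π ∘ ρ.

ρ(7) = 1, then π(1) = 7; composing gives (π ∘ ρ)(7) = 7.

7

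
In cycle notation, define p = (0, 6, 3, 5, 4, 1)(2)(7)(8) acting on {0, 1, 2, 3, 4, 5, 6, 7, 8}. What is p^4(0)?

0 lies in the 6-cycle (0, 6, 3, 5, 4, 1).
Stepping 4 places around the cycle: 0 → 6 → 3 → 5 → 4.

4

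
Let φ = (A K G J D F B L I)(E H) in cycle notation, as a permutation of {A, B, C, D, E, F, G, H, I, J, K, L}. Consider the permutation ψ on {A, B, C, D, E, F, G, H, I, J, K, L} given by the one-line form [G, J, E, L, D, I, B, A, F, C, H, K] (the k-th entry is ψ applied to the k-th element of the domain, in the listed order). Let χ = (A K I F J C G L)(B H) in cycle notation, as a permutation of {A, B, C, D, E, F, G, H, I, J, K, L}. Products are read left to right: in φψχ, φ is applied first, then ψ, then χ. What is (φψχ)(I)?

L

Apply the permutations in order: φ(I) = A, then ψ(A) = G, then χ(G) = L. So (φψχ)(I) = L.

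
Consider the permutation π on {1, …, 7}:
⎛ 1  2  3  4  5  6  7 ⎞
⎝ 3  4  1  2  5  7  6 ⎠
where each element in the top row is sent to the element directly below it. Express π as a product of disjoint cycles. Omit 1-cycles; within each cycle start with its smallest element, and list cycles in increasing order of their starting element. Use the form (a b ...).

Iterating π from 1 gives 1 → 3 → 1; that is the 2-cycle (1 3).
Continuing from each remaining unvisited element yields (1 3)(2 4)(6 7).

(1 3)(2 4)(6 7)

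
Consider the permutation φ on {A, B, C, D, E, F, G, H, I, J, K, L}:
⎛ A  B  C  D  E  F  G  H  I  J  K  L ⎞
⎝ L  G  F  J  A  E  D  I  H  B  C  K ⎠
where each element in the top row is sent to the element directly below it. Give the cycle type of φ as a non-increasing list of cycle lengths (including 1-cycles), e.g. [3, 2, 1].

[6, 4, 2]

The disjoint cycles are (A, L, K, C, F, E)(B, G, D, J)(H, I), with lengths 6, 4, 2 in non-increasing order.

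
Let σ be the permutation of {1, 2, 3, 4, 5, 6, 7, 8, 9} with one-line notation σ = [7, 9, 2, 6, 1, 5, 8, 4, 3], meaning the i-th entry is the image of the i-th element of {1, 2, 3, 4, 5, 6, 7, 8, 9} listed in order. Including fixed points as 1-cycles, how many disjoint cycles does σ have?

2

The cycle decomposition is (1 7 8 4 6 5)(2 9 3), which has 2 cycles (counting 1-cycles).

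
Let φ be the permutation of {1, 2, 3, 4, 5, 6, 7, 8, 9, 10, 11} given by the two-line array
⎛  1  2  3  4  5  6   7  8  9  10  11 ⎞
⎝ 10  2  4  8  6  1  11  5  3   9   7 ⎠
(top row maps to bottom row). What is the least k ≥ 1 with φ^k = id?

Writing φ as disjoint cycles, the cycle lengths are 8, 2, 1.
Since disjoint cycles commute, ord(φ) = lcm(8, 2) = 8.

8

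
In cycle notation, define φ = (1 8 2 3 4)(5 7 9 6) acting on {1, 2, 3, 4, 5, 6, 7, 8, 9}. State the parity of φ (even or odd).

The cycle lengths are 5, 4.
A cycle is odd iff its length is even; φ has 1 even-length cycle, so sgn(φ) = (−1)^1 and φ is odd.

odd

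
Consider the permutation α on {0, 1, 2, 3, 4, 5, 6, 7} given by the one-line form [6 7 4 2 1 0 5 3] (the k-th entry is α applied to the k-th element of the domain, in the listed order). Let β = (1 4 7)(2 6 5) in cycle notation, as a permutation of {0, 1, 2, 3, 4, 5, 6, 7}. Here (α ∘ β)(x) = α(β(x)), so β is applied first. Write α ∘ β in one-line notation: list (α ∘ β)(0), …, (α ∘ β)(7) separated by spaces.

6 1 5 2 3 4 0 7

(α ∘ β)(x) = α(β(x)). Computing each image: α(β(0)) = α(0) = 6, α(β(1)) = α(4) = 1, α(β(2)) = α(6) = 5, α(β(3)) = α(3) = 2, α(β(4)) = α(7) = 3, α(β(5)) = α(2) = 4, α(β(6)) = α(5) = 0, α(β(7)) = α(1) = 7.
Hence α ∘ β = [6 1 5 2 3 4 0 7].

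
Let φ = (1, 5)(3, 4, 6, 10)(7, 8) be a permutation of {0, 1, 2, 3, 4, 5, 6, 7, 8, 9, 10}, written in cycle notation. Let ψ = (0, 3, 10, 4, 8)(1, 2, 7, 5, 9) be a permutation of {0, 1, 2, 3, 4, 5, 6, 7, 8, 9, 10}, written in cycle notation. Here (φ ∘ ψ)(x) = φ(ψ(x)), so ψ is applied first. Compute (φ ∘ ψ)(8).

First apply ψ: ψ(8) = 0, then φ(0) = 0. Thus (φ ∘ ψ)(8) = 0.

0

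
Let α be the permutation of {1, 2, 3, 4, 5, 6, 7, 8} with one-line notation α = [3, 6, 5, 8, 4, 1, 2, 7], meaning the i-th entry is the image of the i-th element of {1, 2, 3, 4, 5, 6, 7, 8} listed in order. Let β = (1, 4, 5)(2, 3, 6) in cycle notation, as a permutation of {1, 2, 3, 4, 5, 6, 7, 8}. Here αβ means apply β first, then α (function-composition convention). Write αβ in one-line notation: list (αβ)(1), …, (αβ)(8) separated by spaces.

8 5 1 4 3 6 2 7

Chase each element through β then α: 1 → 4 → 8; 2 → 3 → 5; 3 → 6 → 1; 4 → 5 → 4; 5 → 1 → 3; 6 → 2 → 6; 7 → 7 → 2; 8 → 8 → 7.
So αβ in one-line form is 8 5 1 4 3 6 2 7.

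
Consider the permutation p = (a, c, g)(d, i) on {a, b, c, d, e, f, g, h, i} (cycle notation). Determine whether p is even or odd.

The cycle lengths are 3, 2, 1, 1, 1, 1.
A cycle is odd iff its length is even; p has 1 even-length cycle, so sgn(p) = (−1)^1 and p is odd.

odd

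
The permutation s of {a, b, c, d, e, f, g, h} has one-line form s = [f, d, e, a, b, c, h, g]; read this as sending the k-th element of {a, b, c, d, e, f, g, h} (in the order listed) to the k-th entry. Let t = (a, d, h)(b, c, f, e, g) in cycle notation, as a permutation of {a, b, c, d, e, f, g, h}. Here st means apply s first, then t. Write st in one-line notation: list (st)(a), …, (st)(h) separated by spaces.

For each element, apply s then t: a → f → e; b → d → h; c → e → g; d → a → d; e → b → c; f → c → f; g → h → a; h → g → b.
So st in one-line form is e h g d c f a b.

e h g d c f a b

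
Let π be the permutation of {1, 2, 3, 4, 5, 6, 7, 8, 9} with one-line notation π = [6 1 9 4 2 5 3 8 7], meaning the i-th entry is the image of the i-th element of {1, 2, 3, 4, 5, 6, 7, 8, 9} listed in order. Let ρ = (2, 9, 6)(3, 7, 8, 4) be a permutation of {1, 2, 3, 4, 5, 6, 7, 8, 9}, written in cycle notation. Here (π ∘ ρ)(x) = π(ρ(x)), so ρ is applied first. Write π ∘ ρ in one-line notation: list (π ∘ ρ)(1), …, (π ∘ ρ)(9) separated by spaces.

6 7 3 9 2 1 8 4 5

(π ∘ ρ)(x) = π(ρ(x)). Computing each image: π(ρ(1)) = π(1) = 6, π(ρ(2)) = π(9) = 7, π(ρ(3)) = π(7) = 3, π(ρ(4)) = π(3) = 9, π(ρ(5)) = π(5) = 2, π(ρ(6)) = π(2) = 1, π(ρ(7)) = π(8) = 8, π(ρ(8)) = π(4) = 4, π(ρ(9)) = π(6) = 5.
Hence π ∘ ρ = [6 7 3 9 2 1 8 4 5].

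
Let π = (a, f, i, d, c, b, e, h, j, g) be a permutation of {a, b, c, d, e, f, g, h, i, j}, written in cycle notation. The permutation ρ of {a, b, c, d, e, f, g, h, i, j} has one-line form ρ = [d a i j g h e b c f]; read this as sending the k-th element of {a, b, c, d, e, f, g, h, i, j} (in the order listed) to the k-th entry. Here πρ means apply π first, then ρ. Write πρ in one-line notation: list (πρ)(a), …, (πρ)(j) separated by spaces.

h g a i b c d f j e

For each element, apply π then ρ: a → f → h; b → e → g; c → b → a; d → c → i; e → h → b; f → i → c; g → a → d; h → j → f; i → d → j; j → g → e.
So πρ in one-line form is h g a i b c d f j e.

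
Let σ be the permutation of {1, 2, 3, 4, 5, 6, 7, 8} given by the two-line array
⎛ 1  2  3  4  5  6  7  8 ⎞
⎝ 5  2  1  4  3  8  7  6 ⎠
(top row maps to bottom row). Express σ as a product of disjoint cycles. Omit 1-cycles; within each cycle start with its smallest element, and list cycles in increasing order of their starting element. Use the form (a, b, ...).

Iterating σ from 1 gives 1 → 5 → 3 → 1; that is the 3-cycle (1, 5, 3).
Repeating from the next unused element and collecting all non-trivial cycles gives (1, 5, 3)(6, 8).

(1, 5, 3)(6, 8)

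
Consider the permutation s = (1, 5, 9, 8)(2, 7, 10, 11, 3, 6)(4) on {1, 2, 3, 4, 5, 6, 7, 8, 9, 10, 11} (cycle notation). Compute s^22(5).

8

5 lies in the 4-cycle (1, 5, 9, 8).
Since the cycle has length 4, s^22 acts on it the same as s^2 (22 mod 4 = 2).
Stepping 2 places around the cycle: 5 → 9 → 8.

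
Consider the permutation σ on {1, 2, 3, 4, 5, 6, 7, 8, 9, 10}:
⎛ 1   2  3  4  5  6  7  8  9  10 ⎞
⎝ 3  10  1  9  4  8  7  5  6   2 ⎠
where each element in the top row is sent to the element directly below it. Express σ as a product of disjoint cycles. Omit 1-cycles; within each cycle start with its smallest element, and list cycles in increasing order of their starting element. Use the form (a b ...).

(1 3)(2 10)(4 9 6 8 5)

Iterating σ from 1 gives 1 → 3 → 1; that is the 2-cycle (1 3).
Continuing from each remaining unvisited element yields (1 3)(2 10)(4 9 6 8 5).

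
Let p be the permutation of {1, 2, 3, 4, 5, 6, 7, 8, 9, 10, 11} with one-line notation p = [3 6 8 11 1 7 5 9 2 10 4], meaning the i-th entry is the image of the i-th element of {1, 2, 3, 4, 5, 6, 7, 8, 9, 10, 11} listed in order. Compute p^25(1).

Tracing 1 → 3 → … returns to 1 after 8 steps, so 1 lies in an 8-cycle (1 3 8 9 2 6 7 5).
Since the cycle has length 8, p^25 acts on it the same as p^1 (25 mod 8 = 1).
Stepping 1 place around the cycle: 1 → 3.

3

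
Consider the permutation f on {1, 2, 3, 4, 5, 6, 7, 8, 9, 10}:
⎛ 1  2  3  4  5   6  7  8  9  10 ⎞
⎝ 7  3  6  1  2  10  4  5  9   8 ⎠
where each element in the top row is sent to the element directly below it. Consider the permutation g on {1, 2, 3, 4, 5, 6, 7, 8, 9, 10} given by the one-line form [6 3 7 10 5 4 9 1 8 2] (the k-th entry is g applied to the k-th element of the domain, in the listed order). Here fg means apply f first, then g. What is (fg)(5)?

First apply f: f(5) = 2, then g(2) = 3. Thus (fg)(5) = 3.

3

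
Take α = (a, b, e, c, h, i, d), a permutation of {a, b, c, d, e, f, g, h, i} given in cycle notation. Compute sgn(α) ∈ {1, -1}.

The cycle lengths are 7, 1, 1.
A cycle is odd iff its length is even; α has 0 even-length cycles, so sgn(α) = (−1)^0 and α is even.

1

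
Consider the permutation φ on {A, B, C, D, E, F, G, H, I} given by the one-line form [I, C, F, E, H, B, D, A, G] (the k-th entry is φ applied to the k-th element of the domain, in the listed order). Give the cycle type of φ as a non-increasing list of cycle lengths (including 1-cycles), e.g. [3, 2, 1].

[6, 3]

The disjoint cycles are (A I G D E H)(B C F), with lengths 6, 3 in non-increasing order.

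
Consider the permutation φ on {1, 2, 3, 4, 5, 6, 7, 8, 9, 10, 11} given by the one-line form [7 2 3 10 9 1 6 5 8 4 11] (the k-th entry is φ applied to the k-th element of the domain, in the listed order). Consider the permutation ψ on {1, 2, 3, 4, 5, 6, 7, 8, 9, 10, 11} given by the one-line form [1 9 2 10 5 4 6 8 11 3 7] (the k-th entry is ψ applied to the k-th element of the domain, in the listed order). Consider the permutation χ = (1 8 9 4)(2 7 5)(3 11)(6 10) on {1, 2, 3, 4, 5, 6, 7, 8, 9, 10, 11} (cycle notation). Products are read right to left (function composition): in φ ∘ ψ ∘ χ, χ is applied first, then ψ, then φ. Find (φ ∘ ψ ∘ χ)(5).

8

(φ ∘ ψ ∘ χ)(5) = φ(ψ(χ(5))). χ(5) = 2, then ψ(2) = 9, then φ(9) = 8, so the result is 8.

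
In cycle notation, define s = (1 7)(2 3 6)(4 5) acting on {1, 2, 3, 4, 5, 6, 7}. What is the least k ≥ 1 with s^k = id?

The cycle type of s is (3, 2, 2).
Since disjoint cycles commute, ord(s) = lcm(3, 2, 2) = 6.

6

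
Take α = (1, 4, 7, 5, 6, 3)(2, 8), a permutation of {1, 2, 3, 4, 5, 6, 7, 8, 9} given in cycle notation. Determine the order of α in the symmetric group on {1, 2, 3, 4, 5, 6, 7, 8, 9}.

The disjoint cycles have lengths 6, 2, 1.
The order is lcm(6, 2) = 6.

6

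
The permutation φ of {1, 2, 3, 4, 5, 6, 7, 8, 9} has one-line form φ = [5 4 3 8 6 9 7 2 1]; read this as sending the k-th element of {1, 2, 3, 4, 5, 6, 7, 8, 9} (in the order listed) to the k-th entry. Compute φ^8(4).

2

Tracing 4 → 8 → … returns to 4 after 3 steps, so 4 lies in a 3-cycle (2, 4, 8).
Powers repeat with period 3 on this cycle, and 8 mod 3 = 2, so φ^8(4) = φ^2(4).
Stepping 2 places around the cycle: 4 → 8 → 2.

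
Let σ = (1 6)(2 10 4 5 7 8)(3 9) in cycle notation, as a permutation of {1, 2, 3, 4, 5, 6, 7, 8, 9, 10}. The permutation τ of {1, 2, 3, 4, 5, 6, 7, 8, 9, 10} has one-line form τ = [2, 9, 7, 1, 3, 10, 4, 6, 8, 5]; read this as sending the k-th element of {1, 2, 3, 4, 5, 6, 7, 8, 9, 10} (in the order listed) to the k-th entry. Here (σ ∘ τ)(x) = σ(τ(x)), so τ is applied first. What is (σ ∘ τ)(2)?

τ(2) = 9, then σ(9) = 3; composing gives (σ ∘ τ)(2) = 3.

3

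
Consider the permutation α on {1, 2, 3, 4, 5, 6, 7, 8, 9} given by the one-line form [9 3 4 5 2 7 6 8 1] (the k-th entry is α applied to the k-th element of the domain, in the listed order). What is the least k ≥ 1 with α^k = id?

4

The disjoint-cycle form of α has cycle lengths 4, 2, 2, 1.
Since disjoint cycles commute, ord(α) = lcm(4, 2, 2) = 4.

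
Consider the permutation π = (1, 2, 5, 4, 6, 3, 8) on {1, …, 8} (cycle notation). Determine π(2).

2 appears in (1, 2, 5, 4, 6, 3, 8); the next entry (wrapping around) is 5.

5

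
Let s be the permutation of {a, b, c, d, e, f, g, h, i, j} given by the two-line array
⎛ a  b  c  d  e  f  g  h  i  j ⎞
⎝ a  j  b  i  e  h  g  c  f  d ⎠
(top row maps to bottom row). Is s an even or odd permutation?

In disjoint-cycle form the cycle lengths are 7, 1, 1, 1.
A cycle of length ℓ contributes ℓ−1 transpositions, so s is a product of 6 transpositions — even.

even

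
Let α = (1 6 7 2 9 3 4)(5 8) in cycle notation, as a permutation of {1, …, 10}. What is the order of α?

14

The cycle type of α is (7, 2, 1).
The order of α is the least common multiple of its cycle lengths: lcm(7, 2) = 14.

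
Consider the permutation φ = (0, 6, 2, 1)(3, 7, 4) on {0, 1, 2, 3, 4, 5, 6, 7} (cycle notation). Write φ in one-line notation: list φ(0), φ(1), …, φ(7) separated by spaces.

6 0 1 7 3 5 2 4

Reading each image from the cycles: 0↦6, 1↦0, 2↦1, 3↦7, 4↦3, 5↦5, 6↦2, 7↦4.
Listing these in domain order gives 6 0 1 7 3 5 2 4.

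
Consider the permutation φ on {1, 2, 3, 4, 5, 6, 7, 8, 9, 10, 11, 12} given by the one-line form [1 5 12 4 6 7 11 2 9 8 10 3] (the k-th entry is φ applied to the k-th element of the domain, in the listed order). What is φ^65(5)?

Tracing 5 → 6 → … returns to 5 after 7 steps, so 5 lies in a 7-cycle (2 5 6 7 11 10 8).
On a 7-cycle, φ^7 is the identity, so φ^65 = φ^2 there (65 ≡ 2 mod 7).
Stepping 2 places around the cycle: 5 → 6 → 7.

7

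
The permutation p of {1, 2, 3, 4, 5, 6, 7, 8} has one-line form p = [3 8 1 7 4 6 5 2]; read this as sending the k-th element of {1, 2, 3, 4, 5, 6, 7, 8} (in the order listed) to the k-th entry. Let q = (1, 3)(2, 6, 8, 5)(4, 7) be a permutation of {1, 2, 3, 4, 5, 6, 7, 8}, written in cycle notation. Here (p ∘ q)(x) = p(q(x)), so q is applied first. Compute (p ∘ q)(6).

q(6) = 8, then p(8) = 2; composing gives (p ∘ q)(6) = 2.

2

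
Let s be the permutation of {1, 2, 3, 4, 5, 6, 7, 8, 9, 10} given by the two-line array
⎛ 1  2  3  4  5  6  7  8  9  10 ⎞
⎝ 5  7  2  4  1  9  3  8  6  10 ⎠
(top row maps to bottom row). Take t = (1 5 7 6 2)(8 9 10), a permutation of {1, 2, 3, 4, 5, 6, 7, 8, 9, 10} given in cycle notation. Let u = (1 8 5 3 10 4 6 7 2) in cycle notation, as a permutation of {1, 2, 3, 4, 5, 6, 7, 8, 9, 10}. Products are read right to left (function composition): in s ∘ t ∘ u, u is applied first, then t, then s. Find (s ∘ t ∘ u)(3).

(s ∘ t ∘ u)(3) = s(t(u(3))). u(3) = 10, then t(10) = 8, then s(8) = 8, so the result is 8.

8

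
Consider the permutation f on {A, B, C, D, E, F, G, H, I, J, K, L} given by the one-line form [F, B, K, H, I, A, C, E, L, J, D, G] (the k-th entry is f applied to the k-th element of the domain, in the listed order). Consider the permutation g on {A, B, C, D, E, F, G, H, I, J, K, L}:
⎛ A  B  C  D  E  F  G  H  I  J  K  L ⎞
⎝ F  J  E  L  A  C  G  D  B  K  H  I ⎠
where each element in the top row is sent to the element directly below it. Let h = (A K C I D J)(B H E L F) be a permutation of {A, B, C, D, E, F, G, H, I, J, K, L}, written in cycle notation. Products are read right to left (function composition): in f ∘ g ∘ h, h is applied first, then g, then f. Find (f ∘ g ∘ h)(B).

H

Apply the permutations in order: h(B) = H, then g(H) = D, then f(D) = H. So (f ∘ g ∘ h)(B) = H.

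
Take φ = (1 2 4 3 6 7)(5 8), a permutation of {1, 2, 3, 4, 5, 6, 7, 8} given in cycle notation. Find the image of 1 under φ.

2

Within (1 2 4 3 6 7), 1 ↦ 2.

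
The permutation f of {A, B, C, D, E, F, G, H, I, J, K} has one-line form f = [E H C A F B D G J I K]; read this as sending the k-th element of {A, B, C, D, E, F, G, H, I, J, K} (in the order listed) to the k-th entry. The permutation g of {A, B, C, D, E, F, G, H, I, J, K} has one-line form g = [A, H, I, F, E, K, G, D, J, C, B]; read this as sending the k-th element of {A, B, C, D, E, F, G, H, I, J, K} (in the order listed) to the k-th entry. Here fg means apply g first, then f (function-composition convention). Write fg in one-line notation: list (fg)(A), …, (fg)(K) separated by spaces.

Chase each element through g then f: A → A → E; B → H → G; C → I → J; D → F → B; E → E → F; F → K → K; G → G → D; H → D → A; I → J → I; J → C → C; K → B → H.
So fg in one-line form is E G J B F K D A I C H.

E G J B F K D A I C H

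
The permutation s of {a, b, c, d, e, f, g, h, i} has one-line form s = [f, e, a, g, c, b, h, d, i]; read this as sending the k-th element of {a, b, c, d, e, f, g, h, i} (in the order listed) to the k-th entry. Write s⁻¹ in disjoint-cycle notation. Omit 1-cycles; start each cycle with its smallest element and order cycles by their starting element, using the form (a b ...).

First write s in disjoint cycles: (a f b e c)(d g h).
Reversing each cycle (and rotating so the smallest element leads) gives s⁻¹ = (a c e b f)(d h g).

(a c e b f)(d h g)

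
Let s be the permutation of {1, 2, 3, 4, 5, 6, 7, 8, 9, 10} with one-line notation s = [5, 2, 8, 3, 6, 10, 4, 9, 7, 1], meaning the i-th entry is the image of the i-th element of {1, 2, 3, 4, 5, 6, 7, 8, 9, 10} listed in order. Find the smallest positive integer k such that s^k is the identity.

Decomposing into disjoint cycles gives cycle lengths 5, 4, 1.
The order of s is the least common multiple of its cycle lengths: lcm(5, 4) = 20.

20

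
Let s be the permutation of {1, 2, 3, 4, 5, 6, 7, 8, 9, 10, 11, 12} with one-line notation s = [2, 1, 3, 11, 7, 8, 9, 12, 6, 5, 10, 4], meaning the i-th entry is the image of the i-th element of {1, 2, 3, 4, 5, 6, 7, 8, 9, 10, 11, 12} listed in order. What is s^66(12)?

Tracing 12 → 4 → … returns to 12 after 9 steps, so 12 lies in a 9-cycle (4, 11, 10, 5, 7, 9, 6, 8, 12).
Since the cycle has length 9, s^66 acts on it the same as s^3 (66 mod 9 = 3).
Stepping 3 places around the cycle: 12 → 4 → 11 → 10.

10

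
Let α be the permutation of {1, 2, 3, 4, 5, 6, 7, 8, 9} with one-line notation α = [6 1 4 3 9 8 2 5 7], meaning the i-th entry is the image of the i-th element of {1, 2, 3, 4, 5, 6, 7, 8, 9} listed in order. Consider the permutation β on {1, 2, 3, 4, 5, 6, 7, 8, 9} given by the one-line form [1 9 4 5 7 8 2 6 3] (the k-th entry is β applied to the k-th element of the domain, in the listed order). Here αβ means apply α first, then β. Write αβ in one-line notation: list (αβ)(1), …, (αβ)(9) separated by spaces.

(αβ)(x) = β(α(x)). Computing each image: β(α(1)) = β(6) = 8, β(α(2)) = β(1) = 1, β(α(3)) = β(4) = 5, β(α(4)) = β(3) = 4, β(α(5)) = β(9) = 3, β(α(6)) = β(8) = 6, β(α(7)) = β(2) = 9, β(α(8)) = β(5) = 7, β(α(9)) = β(7) = 2.
Hence αβ = [8 1 5 4 3 6 9 7 2].

8 1 5 4 3 6 9 7 2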